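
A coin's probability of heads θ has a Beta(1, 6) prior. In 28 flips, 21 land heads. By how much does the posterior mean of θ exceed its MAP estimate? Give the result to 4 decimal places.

Posterior: Beta(1+21, 6+7) = Beta(22, 13).
Mode = (22−1)/(22+13−2) = 21/33 = 0.6364.
Mean = 22/(22+13) = 22/35 = 0.6286.
Difference = 0.6286 − 0.6364 = -0.0078.

-0.0078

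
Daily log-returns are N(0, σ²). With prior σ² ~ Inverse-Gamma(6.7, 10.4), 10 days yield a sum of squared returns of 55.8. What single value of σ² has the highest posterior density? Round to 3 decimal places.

Posterior: Inverse-Gamma(shape = 6.7+10/2 = 11.7, scale = 10.4+55.8/2 = 38.3).
Mode = β/(α+1) = 38.3/12.7 = 3.016.
Mean = β/(α−1) = 38.3/10.7 = 3.579.
This is the posterior mode — the MAP estimate.

3.016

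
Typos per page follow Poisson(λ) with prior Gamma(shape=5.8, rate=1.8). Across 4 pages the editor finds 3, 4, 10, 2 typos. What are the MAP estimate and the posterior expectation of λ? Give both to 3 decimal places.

λ_MAP = 4.103, E[λ|data] = 4.276

Σ counts = 19. Posterior: Gamma(shape = 5.8+19 = 24.8, rate = 1.8+4 = 5.8).
Mode = (α−1)/β = 23.8/5.8 = 4.103.
Mean = α/β = 24.8/5.8 = 4.276.
Right-skewed posterior ⇒ mode < mean.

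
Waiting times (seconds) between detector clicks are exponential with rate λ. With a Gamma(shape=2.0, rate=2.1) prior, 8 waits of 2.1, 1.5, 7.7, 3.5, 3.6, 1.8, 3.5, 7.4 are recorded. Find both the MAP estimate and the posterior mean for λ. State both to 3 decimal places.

MAP estimate = 0.271, posterior mean = 0.301

Σ times = 31.1. Posterior: Gamma(shape = 2.0+8 = 10.0, rate = 2.1+31.1 = 33.2).
Mode = (α−1)/β = 9.0/33.2 = 0.271.
Mean = α/β = 10.0/33.2 = 0.301.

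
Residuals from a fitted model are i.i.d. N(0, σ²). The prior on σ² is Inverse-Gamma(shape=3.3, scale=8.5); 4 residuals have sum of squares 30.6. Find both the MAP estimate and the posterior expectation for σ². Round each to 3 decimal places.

MAP: 3.778. Posterior mean: 5.535.

Posterior: Inverse-Gamma(shape = 3.3+4/2 = 5.3, scale = 8.5+30.6/2 = 23.8).
Mode = β/(α+1) = 23.8/6.3 = 3.778.
Mean = β/(α−1) = 23.8/4.3 = 5.535.
Mean > mode: the posterior has a right tail.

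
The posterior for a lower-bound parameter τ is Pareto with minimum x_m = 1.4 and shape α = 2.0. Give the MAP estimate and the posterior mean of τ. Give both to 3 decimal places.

The Pareto density is strictly decreasing on [x_m, ∞), so the mode is x_m = 1.400.
Mean = α·x_m/(α−1) = 2.0·1.4/1.0 = 2.800.
The posterior is right-skewed, so the mean exceeds the mode.

MAP = 1.400, posterior mean = 2.800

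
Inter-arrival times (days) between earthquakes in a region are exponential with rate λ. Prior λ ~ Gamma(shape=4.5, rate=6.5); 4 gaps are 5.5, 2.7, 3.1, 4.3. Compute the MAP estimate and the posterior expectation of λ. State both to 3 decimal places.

Σ times = 15.6. Posterior: Gamma(shape = 4.5+4 = 8.5, rate = 6.5+15.6 = 22.1).
Mode = (α−1)/β = 7.5/22.1 = 0.339.
Mean = α/β = 8.5/22.1 = 0.385.
Right-skewed posterior ⇒ mode < mean.

λ_MAP = 0.339, E[λ|data] = 0.385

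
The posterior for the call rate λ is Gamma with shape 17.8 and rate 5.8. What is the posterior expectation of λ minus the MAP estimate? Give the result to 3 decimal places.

0.172

Mode = (α−1)/β = 16.8/5.8 = 2.897.
Mean = α/β = 17.8/5.8 = 3.069.
Difference = 3.069 − 2.897 = 0.172.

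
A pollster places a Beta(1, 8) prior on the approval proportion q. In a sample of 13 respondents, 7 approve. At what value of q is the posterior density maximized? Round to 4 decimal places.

0.3500

Posterior: Beta(1+7, 8+6) = Beta(8, 14).
Mode = (8−1)/(8+14−2) = 7/20 = 0.3500.
Mean = 8/(8+14) = 8/22 = 0.3636.
This is the posterior mode — the MAP estimate.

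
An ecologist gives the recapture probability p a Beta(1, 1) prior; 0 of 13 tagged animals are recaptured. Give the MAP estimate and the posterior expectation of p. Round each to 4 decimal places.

Posterior: Beta(1+0, 1+13) = Beta(1, 14).
Since α = 1 ≤ 1 and β > 1, the Beta density is monotone decreasing on [0,1]; the mode is at 0.
Mean = 1/(1+14) = 0.0667.

MAP = 0.0000, posterior mean = 0.0667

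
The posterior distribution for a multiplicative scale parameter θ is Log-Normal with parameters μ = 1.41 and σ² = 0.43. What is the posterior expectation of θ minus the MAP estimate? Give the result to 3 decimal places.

Mode = exp(μ − σ²) = exp(0.98) = 2.664.
Mean = exp(μ + σ²/2) = exp(1.625) = 5.078.
Difference = 5.078 − 2.664 = 2.414.
The mean is pulled above the mode by the posterior's right skew.

2.414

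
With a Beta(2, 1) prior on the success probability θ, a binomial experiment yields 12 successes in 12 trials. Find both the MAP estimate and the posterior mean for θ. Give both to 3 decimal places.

MAP: 1.000. Posterior mean: 0.933.

Posterior: Beta(2+12, 1+0) = Beta(14, 1).
Since β = 1 ≤ 1 and α > 1, the Beta density is monotone increasing on [0,1]; the mode is at 1.
Mean = 14/(14+1) = 0.933.
The posterior is left-skewed, so the mode exceeds the mean.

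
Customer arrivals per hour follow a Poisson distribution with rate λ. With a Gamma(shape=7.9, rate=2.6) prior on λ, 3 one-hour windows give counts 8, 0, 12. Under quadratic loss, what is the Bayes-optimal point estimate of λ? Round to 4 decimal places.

Σ counts = 20. Posterior: Gamma(shape = 7.9+20 = 27.9, rate = 2.6+3 = 5.6).
Mode = (α−1)/β = 26.9/5.6 = 4.8036.
Mean = α/β = 27.9/5.6 = 4.9821.
Quadratic loss ⇒ the optimal estimator is the posterior mean.

4.9821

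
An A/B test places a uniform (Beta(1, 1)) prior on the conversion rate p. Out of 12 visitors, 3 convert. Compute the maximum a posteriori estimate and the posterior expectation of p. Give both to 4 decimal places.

MAP = 0.2500; posterior mean = 0.2857

Posterior: Beta(1+3, 1+9) = Beta(4, 10).
Mode = (4−1)/(4+10−2) = 3/12 = 0.2500.
With a flat prior the MAP equals the MLE, 3/12.
Mean = 4/(4+10) = 4/14 = 0.2857.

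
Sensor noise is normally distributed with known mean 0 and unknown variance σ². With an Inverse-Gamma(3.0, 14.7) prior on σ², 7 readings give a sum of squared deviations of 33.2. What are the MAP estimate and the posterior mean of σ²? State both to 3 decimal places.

MAP estimate = 4.173, posterior mean = 5.691

Posterior: Inverse-Gamma(shape = 3.0+7/2 = 6.5, scale = 14.7+33.2/2 = 31.3).
Mode = β/(α+1) = 31.3/7.5 = 4.173.
Mean = β/(α−1) = 31.3/5.5 = 5.691.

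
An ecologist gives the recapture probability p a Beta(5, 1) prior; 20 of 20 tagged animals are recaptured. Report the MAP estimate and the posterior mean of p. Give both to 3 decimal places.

Posterior: Beta(5+20, 1+0) = Beta(25, 1).
Since β = 1 ≤ 1 and α > 1, the Beta density is monotone increasing on [0,1]; the mode is at 1.
Mean = 25/(25+1) = 0.962.
The posterior is left-skewed, so the mode exceeds the mean.

MAP = 1.000, posterior mean = 0.962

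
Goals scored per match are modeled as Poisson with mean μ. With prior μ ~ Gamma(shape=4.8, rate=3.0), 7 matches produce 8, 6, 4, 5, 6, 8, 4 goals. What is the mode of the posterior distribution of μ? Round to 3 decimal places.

Σ counts = 41. Posterior: Gamma(shape = 4.8+41 = 45.8, rate = 3.0+7 = 10.0).
Mode = (α−1)/β = 44.8/10.0 = 4.480.
Mean = α/β = 45.8/10.0 = 4.580.
This is the posterior mode — the MAP estimate.

4.480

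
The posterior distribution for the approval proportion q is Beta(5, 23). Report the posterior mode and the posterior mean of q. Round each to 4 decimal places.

Mode = (5−1)/(5+23−2) = 4/26 = 0.1538.
Mean = 5/(5+23) = 5/28 = 0.1786.

MAP: 0.1538. Posterior mean: 0.1786.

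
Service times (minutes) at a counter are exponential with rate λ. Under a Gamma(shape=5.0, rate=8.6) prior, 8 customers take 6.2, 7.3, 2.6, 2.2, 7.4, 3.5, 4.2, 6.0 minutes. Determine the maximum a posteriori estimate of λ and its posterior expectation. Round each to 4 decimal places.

Σ times = 39.4. Posterior: Gamma(shape = 5.0+8 = 13.0, rate = 8.6+39.4 = 48.0).
Mode = (α−1)/β = 12.0/48.0 = 0.2500.
Mean = α/β = 13.0/48.0 = 0.2708.

MAP: 0.2500. Posterior mean: 0.2708.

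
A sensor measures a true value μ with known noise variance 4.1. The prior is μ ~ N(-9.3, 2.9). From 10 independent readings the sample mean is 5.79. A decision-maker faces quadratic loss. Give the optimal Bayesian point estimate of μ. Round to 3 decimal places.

3.921

Posterior for μ is Normal. Precision-weighted mean: (1/2.9·-9.3 + 10/4.1·5.79) / (1/2.9 + 10/4.1) = 3.921.
A Normal posterior is symmetric, so mode = mean.
Quadratic loss ⇒ the optimal estimator is the posterior mean.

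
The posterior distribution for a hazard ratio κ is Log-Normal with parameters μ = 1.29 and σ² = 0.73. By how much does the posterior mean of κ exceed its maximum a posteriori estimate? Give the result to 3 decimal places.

Mode = exp(μ − σ²) = exp(0.56) = 1.751.
Mean = exp(μ + σ²/2) = exp(1.655) = 5.233.
Difference = 5.233 − 1.751 = 3.482.

3.482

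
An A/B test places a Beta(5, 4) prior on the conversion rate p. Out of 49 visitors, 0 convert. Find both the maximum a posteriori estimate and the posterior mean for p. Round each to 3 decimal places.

Posterior: Beta(5+0, 4+49) = Beta(5, 53).
Mode = (5−1)/(5+53−2) = 4/56 = 0.071.
Mean = 5/(5+53) = 5/58 = 0.086.

MAP = 0.071; posterior mean = 0.086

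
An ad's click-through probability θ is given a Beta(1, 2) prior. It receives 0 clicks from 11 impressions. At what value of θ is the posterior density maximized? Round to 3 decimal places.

Posterior: Beta(1+0, 2+11) = Beta(1, 13).
Since α = 1 ≤ 1 and β > 1, the Beta density is monotone decreasing on [0,1]; the mode is at 0.
Mean = 1/(1+13) = 0.071.
This is the posterior mode — the MAP estimate.

0.000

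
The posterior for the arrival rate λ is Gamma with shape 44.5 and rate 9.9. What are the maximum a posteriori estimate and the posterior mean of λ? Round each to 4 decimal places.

Mode = (α−1)/β = 43.5/9.9 = 4.3939.
Mean = α/β = 44.5/9.9 = 4.4949.
The posterior is right-skewed, so the mean exceeds the mode.

MAP: 4.3939. Posterior mean: 4.4949.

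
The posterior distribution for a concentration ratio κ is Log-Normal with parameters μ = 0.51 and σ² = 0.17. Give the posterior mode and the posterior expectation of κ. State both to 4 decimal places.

MAP: 1.4049. Posterior mean: 1.8130.

Mode = exp(μ − σ²) = exp(0.34) = 1.4049.
Mean = exp(μ + σ²/2) = exp(0.595) = 1.8130.
The mean is pulled above the mode by the posterior's right skew.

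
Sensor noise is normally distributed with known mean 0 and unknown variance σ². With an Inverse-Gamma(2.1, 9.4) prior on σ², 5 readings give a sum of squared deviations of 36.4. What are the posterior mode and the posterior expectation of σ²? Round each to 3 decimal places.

Posterior: Inverse-Gamma(shape = 2.1+5/2 = 4.6, scale = 9.4+36.4/2 = 27.6).
Mode = β/(α+1) = 27.6/5.6 = 4.929.
Mean = β/(α−1) = 27.6/3.6 = 7.667.

MAP = 4.929; posterior mean = 7.667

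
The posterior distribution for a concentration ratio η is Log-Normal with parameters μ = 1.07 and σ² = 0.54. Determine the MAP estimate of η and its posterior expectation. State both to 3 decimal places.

Mode = exp(μ − σ²) = exp(0.53) = 1.699.
Mean = exp(μ + σ²/2) = exp(1.340) = 3.819.

MAP estimate = 1.699, posterior expectation = 3.819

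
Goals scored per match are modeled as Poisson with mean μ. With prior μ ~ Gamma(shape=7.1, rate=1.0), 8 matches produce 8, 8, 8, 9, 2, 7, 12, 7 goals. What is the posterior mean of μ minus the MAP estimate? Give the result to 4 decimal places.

0.1111

Σ counts = 61. Posterior: Gamma(shape = 7.1+61 = 68.1, rate = 1.0+8 = 9.0).
Mode = (α−1)/β = 67.1/9.0 = 7.4556.
Mean = α/β = 68.1/9.0 = 7.5667.
Difference = 7.5667 − 7.4556 = 0.1111.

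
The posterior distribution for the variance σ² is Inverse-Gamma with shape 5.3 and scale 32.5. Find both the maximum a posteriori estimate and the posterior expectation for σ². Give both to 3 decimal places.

Mode = β/(α+1) = 32.5/6.3 = 5.159.
Mean = β/(α−1) = 32.5/4.3 = 7.558.

MAP = 5.159, posterior mean = 7.558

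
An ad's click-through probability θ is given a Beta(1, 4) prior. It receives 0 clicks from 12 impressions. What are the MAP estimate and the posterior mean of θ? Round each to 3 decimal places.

MAP = 0.000; posterior mean = 0.059

Posterior: Beta(1+0, 4+12) = Beta(1, 16).
Since α = 1 ≤ 1 and β > 1, the Beta density is monotone decreasing on [0,1]; the mode is at 0.
Mean = 1/(1+16) = 0.059.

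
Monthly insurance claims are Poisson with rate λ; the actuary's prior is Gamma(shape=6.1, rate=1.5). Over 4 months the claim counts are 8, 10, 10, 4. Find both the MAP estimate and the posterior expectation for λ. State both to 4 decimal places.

MAP = 6.7455; posterior mean = 6.9273

Σ counts = 32. Posterior: Gamma(shape = 6.1+32 = 38.1, rate = 1.5+4 = 5.5).
Mode = (α−1)/β = 37.1/5.5 = 6.7455.
Mean = α/β = 38.1/5.5 = 6.9273.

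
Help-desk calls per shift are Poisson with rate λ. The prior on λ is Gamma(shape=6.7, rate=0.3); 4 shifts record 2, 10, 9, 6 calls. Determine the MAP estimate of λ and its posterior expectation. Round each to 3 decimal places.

Σ counts = 27. Posterior: Gamma(shape = 6.7+27 = 33.7, rate = 0.3+4 = 4.3).
Mode = (α−1)/β = 32.7/4.3 = 7.605.
Mean = α/β = 33.7/4.3 = 7.837.
The posterior is right-skewed, so the mean exceeds the mode.

MAP = 7.605; posterior mean = 7.837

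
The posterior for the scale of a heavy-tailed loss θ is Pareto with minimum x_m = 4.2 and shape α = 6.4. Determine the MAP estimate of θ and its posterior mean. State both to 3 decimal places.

MAP = 4.200; posterior mean = 4.978

The Pareto density is strictly decreasing on [x_m, ∞), so the mode is x_m = 4.200.
Mean = α·x_m/(α−1) = 6.4·4.2/5.4 = 4.978.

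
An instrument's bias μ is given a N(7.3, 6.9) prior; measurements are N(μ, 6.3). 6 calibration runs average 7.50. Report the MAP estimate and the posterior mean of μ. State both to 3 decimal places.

MAP = 7.474, posterior mean = 7.474

Posterior for μ is Normal. Precision-weighted mean: (1/6.9·7.3 + 6/6.3·7.50) / (1/6.9 + 6/6.3) = 7.474.
A Normal posterior is symmetric, so mode = mean.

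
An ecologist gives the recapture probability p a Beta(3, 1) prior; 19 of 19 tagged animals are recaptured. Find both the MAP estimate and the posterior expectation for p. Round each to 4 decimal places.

Posterior: Beta(3+19, 1+0) = Beta(22, 1).
Since β = 1 ≤ 1 and α > 1, the Beta density is monotone increasing on [0,1]; the mode is at 1.
Mean = 22/(22+1) = 0.9565.
The mean is pulled below the mode by the posterior's left skew.

MAP = 1.0000; posterior mean = 0.9565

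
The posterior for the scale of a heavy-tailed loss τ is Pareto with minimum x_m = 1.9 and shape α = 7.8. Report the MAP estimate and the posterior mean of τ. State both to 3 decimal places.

The Pareto density is strictly decreasing on [x_m, ∞), so the mode is x_m = 1.900.
Mean = α·x_m/(α−1) = 7.8·1.9/6.8 = 2.179.
Mean > mode: the posterior has a right tail.

MAP = 1.900; posterior mean = 2.179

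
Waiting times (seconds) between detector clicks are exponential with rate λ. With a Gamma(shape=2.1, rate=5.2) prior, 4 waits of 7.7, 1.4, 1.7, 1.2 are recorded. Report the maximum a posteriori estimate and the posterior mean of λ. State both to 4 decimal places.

Σ times = 12.0. Posterior: Gamma(shape = 2.1+4 = 6.1, rate = 5.2+12.0 = 17.2).
Mode = (α−1)/β = 5.1/17.2 = 0.2965.
Mean = α/β = 6.1/17.2 = 0.3547.
The posterior is right-skewed, so the mean exceeds the mode.

λ_MAP = 0.2965, E[λ|data] = 0.3547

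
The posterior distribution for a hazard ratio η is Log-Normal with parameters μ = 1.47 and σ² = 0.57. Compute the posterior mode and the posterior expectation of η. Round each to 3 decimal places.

Mode = exp(μ − σ²) = exp(0.90) = 2.460.
Mean = exp(μ + σ²/2) = exp(1.755) = 5.783.

MAP = 2.460, posterior mean = 5.783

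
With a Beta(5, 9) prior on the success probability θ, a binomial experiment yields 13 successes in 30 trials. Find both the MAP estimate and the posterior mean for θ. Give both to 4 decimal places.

Posterior: Beta(5+13, 9+17) = Beta(18, 26).
Mode = (18−1)/(18+26−2) = 17/42 = 0.4048.
Mean = 18/(18+26) = 18/44 = 0.4091.
The mean is pulled above the mode by the posterior's right skew.

θ_MAP = 0.4048, E[θ|data] = 0.4091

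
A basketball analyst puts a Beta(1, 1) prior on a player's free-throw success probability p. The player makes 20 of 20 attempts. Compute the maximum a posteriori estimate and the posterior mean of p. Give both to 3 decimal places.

Posterior: Beta(1+20, 1+0) = Beta(21, 1).
Since β = 1 ≤ 1 and α > 1, the Beta density is monotone increasing on [0,1]; the mode is at 1.
Mean = 21/(21+1) = 0.955.
Mode > mean: the posterior has a left tail.

MAP = 1.000; posterior mean = 0.955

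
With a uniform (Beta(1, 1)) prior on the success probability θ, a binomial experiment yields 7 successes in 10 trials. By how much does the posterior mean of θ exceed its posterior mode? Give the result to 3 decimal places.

-0.033

Posterior: Beta(1+7, 1+3) = Beta(8, 4).
Mode = (8−1)/(8+4−2) = 7/10 = 0.700.
With a flat prior the MAP equals the MLE, 7/10.
Mean = 8/(8+4) = 8/12 = 0.667.
Difference = 0.667 − 0.700 = -0.033.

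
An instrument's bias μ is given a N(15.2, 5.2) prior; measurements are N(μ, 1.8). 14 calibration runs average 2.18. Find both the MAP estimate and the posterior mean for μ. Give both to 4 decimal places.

MAP estimate = 2.4942, posterior mean = 2.4942

Posterior for μ is Normal. Precision-weighted mean: (1/5.2·15.2 + 14/1.8·2.18) / (1/5.2 + 14/1.8) = 2.4942.
A Normal posterior is symmetric, so mode = mean.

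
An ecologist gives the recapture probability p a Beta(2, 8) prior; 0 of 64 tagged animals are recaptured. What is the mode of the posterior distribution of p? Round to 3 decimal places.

0.014

Posterior: Beta(2+0, 8+64) = Beta(2, 72).
Mode = (2−1)/(2+72−2) = 1/72 = 0.014.
Mean = 2/(2+72) = 2/74 = 0.027.
This is the posterior mode — the MAP estimate.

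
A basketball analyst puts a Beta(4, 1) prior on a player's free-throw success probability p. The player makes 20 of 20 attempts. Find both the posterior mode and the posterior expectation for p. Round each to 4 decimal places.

Posterior: Beta(4+20, 1+0) = Beta(24, 1).
Since β = 1 ≤ 1 and α > 1, the Beta density is monotone increasing on [0,1]; the mode is at 1.
Mean = 24/(24+1) = 0.9600.

MAP = 1.0000; posterior mean = 0.9600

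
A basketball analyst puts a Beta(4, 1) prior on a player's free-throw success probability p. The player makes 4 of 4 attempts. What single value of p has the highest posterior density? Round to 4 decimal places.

Posterior: Beta(4+4, 1+0) = Beta(8, 1).
Since β = 1 ≤ 1 and α > 1, the Beta density is monotone increasing on [0,1]; the mode is at 1.
Mean = 8/(8+1) = 0.8889.
This is the posterior mode — the MAP estimate.

1.0000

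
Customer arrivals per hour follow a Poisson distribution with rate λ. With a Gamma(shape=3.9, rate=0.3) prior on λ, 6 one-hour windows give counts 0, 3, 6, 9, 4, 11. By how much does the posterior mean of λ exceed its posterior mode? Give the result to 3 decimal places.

0.159

Σ counts = 33. Posterior: Gamma(shape = 3.9+33 = 36.9, rate = 0.3+6 = 6.3).
Mode = (α−1)/β = 35.9/6.3 = 5.698.
Mean = α/β = 36.9/6.3 = 5.857.
Difference = 5.857 − 5.698 = 0.159.
The posterior is right-skewed, so the mean exceeds the mode.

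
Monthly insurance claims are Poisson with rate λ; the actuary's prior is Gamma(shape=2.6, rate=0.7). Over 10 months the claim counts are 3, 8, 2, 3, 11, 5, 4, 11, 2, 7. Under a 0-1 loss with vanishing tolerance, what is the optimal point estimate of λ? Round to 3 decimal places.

5.383

Σ counts = 56. Posterior: Gamma(shape = 2.6+56 = 58.6, rate = 0.7+10 = 10.7).
Mode = (α−1)/β = 57.6/10.7 = 5.383.
Mean = α/β = 58.6/10.7 = 5.477.
This is the posterior mode — the MAP estimate.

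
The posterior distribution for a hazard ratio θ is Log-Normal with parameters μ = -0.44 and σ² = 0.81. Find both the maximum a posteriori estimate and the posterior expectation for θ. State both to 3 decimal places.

MAP = 0.287; posterior mean = 0.966

Mode = exp(μ − σ²) = exp(-1.25) = 0.287.
Mean = exp(μ + σ²/2) = exp(-0.035) = 0.966.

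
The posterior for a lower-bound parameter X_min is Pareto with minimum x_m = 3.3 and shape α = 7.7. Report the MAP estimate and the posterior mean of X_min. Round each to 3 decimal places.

MAP = 3.300, posterior mean = 3.793

The Pareto density is strictly decreasing on [x_m, ∞), so the mode is x_m = 3.300.
Mean = α·x_m/(α−1) = 7.7·3.3/6.7 = 3.793.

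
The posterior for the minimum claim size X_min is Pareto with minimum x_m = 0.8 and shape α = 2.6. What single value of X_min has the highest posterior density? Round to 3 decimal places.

0.800

The Pareto density is strictly decreasing on [x_m, ∞), so the mode is x_m = 0.800.
Mean = α·x_m/(α−1) = 2.6·0.8/1.6 = 1.300.
This is the posterior mode — the MAP estimate.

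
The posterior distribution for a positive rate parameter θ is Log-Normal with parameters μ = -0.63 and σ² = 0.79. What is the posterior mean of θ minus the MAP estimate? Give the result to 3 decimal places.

Mode = exp(μ − σ²) = exp(-1.42) = 0.242.
Mean = exp(μ + σ²/2) = exp(-0.235) = 0.791.
Difference = 0.791 − 0.242 = 0.549.

0.549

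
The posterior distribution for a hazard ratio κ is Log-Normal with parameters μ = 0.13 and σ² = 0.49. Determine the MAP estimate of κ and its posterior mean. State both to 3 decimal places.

Mode = exp(μ − σ²) = exp(-0.36) = 0.698.
Mean = exp(μ + σ²/2) = exp(0.375) = 1.455.

MAP = 0.698; posterior mean = 1.455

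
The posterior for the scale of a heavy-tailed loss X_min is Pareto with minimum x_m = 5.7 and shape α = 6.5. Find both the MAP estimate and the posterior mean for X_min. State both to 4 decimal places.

MAP = 5.7000, posterior mean = 6.7364

The Pareto density is strictly decreasing on [x_m, ∞), so the mode is x_m = 5.7000.
Mean = α·x_m/(α−1) = 6.5·5.7/5.5 = 6.7364.
Mean > mode: the posterior has a right tail.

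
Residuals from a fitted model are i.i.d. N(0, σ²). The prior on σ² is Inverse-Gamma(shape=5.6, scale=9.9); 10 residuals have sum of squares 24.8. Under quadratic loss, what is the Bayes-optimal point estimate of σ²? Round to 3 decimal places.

Posterior: Inverse-Gamma(shape = 5.6+10/2 = 10.6, scale = 9.9+24.8/2 = 22.3).
Mode = β/(α+1) = 22.3/11.6 = 1.922.
Mean = β/(α−1) = 22.3/9.6 = 2.323.
Quadratic loss ⇒ the optimal estimator is the posterior mean.

2.323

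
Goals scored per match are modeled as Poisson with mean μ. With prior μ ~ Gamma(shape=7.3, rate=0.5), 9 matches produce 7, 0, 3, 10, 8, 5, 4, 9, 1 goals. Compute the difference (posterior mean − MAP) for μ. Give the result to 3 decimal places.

0.105

Σ counts = 47. Posterior: Gamma(shape = 7.3+47 = 54.3, rate = 0.5+9 = 9.5).
Mode = (α−1)/β = 53.3/9.5 = 5.611.
Mean = α/β = 54.3/9.5 = 5.716.
Difference = 5.716 − 5.611 = 0.105.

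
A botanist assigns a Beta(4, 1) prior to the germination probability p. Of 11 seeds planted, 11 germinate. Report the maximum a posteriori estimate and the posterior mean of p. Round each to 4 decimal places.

Posterior: Beta(4+11, 1+0) = Beta(15, 1).
Since β = 1 ≤ 1 and α > 1, the Beta density is monotone increasing on [0,1]; the mode is at 1.
Mean = 15/(15+1) = 0.9375.

MAP: 1.0000. Posterior mean: 0.9375.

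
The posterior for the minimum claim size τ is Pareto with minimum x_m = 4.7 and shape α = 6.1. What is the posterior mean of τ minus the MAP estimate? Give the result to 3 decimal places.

The Pareto density is strictly decreasing on [x_m, ∞), so the mode is x_m = 4.700.
Mean = α·x_m/(α−1) = 6.1·4.7/5.1 = 5.622.
Difference = 5.622 − 4.700 = 0.922.

0.922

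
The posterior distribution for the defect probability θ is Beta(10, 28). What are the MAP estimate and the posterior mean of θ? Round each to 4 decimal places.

Mode = (10−1)/(10+28−2) = 9/36 = 0.2500.
Mean = 10/(10+28) = 10/38 = 0.2632.

MAP estimate = 0.2500, posterior mean = 0.2632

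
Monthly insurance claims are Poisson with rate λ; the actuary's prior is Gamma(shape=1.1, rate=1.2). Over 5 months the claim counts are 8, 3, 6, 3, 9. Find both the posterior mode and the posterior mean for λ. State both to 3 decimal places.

MAP: 4.694. Posterior mean: 4.855.

Σ counts = 29. Posterior: Gamma(shape = 1.1+29 = 30.1, rate = 1.2+5 = 6.2).
Mode = (α−1)/β = 29.1/6.2 = 4.694.
Mean = α/β = 30.1/6.2 = 4.855.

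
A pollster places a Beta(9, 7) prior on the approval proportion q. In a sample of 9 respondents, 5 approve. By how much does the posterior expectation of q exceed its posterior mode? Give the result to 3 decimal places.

-0.005

Posterior: Beta(9+5, 7+4) = Beta(14, 11).
Mode = (14−1)/(14+11−2) = 13/23 = 0.565.
Mean = 14/(14+11) = 14/25 = 0.560.
Difference = 0.560 − 0.565 = -0.005.
Mode > mean: the posterior has a left tail.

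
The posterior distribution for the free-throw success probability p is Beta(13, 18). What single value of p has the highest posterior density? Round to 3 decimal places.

0.414

Mode = (13−1)/(13+18−2) = 12/29 = 0.414.
Mean = 13/(13+18) = 13/31 = 0.419.
This is the posterior mode — the MAP estimate.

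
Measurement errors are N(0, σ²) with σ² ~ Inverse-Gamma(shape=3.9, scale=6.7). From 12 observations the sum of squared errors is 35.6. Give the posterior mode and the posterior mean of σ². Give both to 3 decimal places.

MAP = 2.248; posterior mean = 2.753

Posterior: Inverse-Gamma(shape = 3.9+12/2 = 9.9, scale = 6.7+35.6/2 = 24.5).
Mode = β/(α+1) = 24.5/10.9 = 2.248.
Mean = β/(α−1) = 24.5/8.9 = 2.753.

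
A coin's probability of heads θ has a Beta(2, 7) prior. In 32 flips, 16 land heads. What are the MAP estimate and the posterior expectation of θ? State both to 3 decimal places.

Posterior: Beta(2+16, 7+16) = Beta(18, 23).
Mode = (18−1)/(18+23−2) = 17/39 = 0.436.
Mean = 18/(18+23) = 18/41 = 0.439.

MAP estimate = 0.436, posterior expectation = 0.439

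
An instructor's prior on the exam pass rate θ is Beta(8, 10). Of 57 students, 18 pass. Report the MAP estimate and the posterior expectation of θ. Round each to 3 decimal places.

Posterior: Beta(8+18, 10+39) = Beta(26, 49).
Mode = (26−1)/(26+49−2) = 25/73 = 0.342.
Mean = 26/(26+49) = 26/75 = 0.347.

θ_MAP = 0.342, E[θ|data] = 0.347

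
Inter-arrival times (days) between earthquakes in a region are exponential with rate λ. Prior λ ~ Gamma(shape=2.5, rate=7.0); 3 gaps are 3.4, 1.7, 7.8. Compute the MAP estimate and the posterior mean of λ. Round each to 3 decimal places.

MAP estimate = 0.226, posterior mean = 0.276

Σ times = 12.9. Posterior: Gamma(shape = 2.5+3 = 5.5, rate = 7.0+12.9 = 19.9).
Mode = (α−1)/β = 4.5/19.9 = 0.226.
Mean = α/β = 5.5/19.9 = 0.276.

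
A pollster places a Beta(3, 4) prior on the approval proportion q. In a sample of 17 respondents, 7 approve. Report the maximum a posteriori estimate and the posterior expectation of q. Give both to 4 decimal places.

Posterior: Beta(3+7, 4+10) = Beta(10, 14).
Mode = (10−1)/(10+14−2) = 9/22 = 0.4091.
Mean = 10/(10+14) = 10/24 = 0.4167.
Right-skewed posterior ⇒ mode < mean.

MAP: 0.4091. Posterior mean: 0.4167.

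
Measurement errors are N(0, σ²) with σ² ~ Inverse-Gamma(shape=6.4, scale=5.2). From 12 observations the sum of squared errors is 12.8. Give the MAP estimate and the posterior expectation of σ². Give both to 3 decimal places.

MAP = 0.866, posterior mean = 1.018

Posterior: Inverse-Gamma(shape = 6.4+12/2 = 12.4, scale = 5.2+12.8/2 = 11.6).
Mode = β/(α+1) = 11.6/13.4 = 0.866.
Mean = β/(α−1) = 11.6/11.4 = 1.018.
The posterior is right-skewed, so the mean exceeds the mode.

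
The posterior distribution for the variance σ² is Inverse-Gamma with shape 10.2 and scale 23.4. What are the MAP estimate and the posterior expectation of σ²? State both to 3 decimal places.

MAP = 2.089; posterior mean = 2.543

Mode = β/(α+1) = 23.4/11.2 = 2.089.
Mean = β/(α−1) = 23.4/9.2 = 2.543.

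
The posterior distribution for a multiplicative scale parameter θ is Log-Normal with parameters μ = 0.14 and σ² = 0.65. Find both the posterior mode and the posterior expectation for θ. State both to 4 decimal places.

Mode = exp(μ − σ²) = exp(-0.51) = 0.6005.
Mean = exp(μ + σ²/2) = exp(0.465) = 1.5920.
Mean > mode: the posterior has a right tail.

MAP = 0.6005; posterior mean = 1.5920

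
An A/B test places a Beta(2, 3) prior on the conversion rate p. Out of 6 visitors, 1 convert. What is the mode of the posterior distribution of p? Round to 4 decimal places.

Posterior: Beta(2+1, 3+5) = Beta(3, 8).
Mode = (3−1)/(3+8−2) = 2/9 = 0.2222.
Mean = 3/(3+8) = 3/11 = 0.2727.
This is the posterior mode — the MAP estimate.

0.2222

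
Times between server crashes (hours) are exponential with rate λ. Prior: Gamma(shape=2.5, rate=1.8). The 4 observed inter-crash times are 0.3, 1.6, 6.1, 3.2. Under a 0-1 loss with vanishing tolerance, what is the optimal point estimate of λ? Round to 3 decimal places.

Σ times = 11.2. Posterior: Gamma(shape = 2.5+4 = 6.5, rate = 1.8+11.2 = 13.0).
Mode = (α−1)/β = 5.5/13.0 = 0.423.
Mean = α/β = 6.5/13.0 = 0.500.
This is the posterior mode — the MAP estimate.

0.423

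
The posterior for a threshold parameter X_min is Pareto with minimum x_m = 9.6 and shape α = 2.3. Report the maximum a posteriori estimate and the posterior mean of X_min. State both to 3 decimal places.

maximum a posteriori estimate = 9.600, posterior mean = 16.985

The Pareto density is strictly decreasing on [x_m, ∞), so the mode is x_m = 9.600.
Mean = α·x_m/(α−1) = 2.3·9.6/1.3 = 16.985.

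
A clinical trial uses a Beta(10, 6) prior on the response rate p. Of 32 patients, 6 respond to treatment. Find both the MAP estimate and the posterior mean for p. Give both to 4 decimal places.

Posterior: Beta(10+6, 6+26) = Beta(16, 32).
Mode = (16−1)/(16+32−2) = 15/46 = 0.3261.
Mean = 16/(16+32) = 16/48 = 0.3333.

MAP = 0.3261, posterior mean = 0.3333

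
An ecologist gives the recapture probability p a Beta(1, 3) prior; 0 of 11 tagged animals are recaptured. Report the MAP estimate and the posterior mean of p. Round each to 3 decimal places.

Posterior: Beta(1+0, 3+11) = Beta(1, 14).
Since α = 1 ≤ 1 and β > 1, the Beta density is monotone decreasing on [0,1]; the mode is at 0.
Mean = 1/(1+14) = 0.067.
The mean is pulled above the mode by the posterior's right skew.

MAP = 0.000, posterior mean = 0.067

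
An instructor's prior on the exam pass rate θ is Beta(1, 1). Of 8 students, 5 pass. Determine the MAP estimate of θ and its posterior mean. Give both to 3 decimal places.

MAP estimate = 0.625, posterior mean = 0.600

Posterior: Beta(1+5, 1+3) = Beta(6, 4).
Mode = (6−1)/(6+4−2) = 5/8 = 0.625.
With a flat prior the MAP equals the MLE, 5/8.
Mean = 6/(6+4) = 6/10 = 0.600.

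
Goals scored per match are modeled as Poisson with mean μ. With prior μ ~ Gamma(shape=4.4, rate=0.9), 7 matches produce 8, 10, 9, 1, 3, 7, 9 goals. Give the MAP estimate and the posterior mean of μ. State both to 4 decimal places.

μ_MAP = 6.3797, E[μ|data] = 6.5063

Σ counts = 47. Posterior: Gamma(shape = 4.4+47 = 51.4, rate = 0.9+7 = 7.9).
Mode = (α−1)/β = 50.4/7.9 = 6.3797.
Mean = α/β = 51.4/7.9 = 6.5063.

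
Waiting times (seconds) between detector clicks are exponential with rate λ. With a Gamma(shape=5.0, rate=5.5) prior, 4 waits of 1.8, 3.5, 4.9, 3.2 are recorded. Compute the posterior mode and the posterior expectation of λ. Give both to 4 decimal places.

Σ times = 13.4. Posterior: Gamma(shape = 5.0+4 = 9.0, rate = 5.5+13.4 = 18.9).
Mode = (α−1)/β = 8.0/18.9 = 0.4233.
Mean = α/β = 9.0/18.9 = 0.4762.

posterior mode = 0.4233, posterior expectation = 0.4762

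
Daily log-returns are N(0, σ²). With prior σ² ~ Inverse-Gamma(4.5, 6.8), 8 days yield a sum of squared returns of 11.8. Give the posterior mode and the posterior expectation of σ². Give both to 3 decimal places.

Posterior: Inverse-Gamma(shape = 4.5+8/2 = 8.5, scale = 6.8+11.8/2 = 12.7).
Mode = β/(α+1) = 12.7/9.5 = 1.337.
Mean = β/(α−1) = 12.7/7.5 = 1.693.
Mean > mode: the posterior has a right tail.

MAP = 1.337; posterior mean = 1.693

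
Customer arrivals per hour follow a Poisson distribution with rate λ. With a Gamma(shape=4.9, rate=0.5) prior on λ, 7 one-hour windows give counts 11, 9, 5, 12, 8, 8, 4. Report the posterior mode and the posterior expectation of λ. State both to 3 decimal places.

Σ counts = 57. Posterior: Gamma(shape = 4.9+57 = 61.9, rate = 0.5+7 = 7.5).
Mode = (α−1)/β = 60.9/7.5 = 8.120.
Mean = α/β = 61.9/7.5 = 8.253.
The posterior is right-skewed, so the mean exceeds the mode.

posterior mode = 8.120, posterior expectation = 8.253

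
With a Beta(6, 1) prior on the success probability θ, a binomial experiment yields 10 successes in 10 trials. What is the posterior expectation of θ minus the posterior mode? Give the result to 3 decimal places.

Posterior: Beta(6+10, 1+0) = Beta(16, 1).
Since β = 1 ≤ 1 and α > 1, the Beta density is monotone increasing on [0,1]; the mode is at 1.
Mean = 16/(16+1) = 0.941.
Difference = 0.941 − 1.000 = -0.059.
Left-skewed posterior ⇒ mean < mode.

-0.059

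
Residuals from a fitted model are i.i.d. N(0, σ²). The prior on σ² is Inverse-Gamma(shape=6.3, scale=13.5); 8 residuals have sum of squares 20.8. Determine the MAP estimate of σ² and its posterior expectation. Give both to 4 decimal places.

Posterior: Inverse-Gamma(shape = 6.3+8/2 = 10.3, scale = 13.5+20.8/2 = 23.9).
Mode = β/(α+1) = 23.9/11.3 = 2.1150.
Mean = β/(α−1) = 23.9/9.3 = 2.5699.
Mean > mode: the posterior has a right tail.

MAP = 2.1150; posterior mean = 2.5699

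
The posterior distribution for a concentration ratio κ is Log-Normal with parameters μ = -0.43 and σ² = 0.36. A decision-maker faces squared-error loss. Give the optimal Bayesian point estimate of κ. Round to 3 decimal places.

Mode = exp(μ − σ²) = exp(-0.79) = 0.454.
Mean = exp(μ + σ²/2) = exp(-0.250) = 0.779.
Squared-error loss ⇒ the optimal estimator is the posterior mean.

0.779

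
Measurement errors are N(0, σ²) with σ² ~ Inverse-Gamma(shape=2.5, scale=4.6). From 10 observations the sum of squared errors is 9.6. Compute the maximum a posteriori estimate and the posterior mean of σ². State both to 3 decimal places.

Posterior: Inverse-Gamma(shape = 2.5+10/2 = 7.5, scale = 4.6+9.6/2 = 9.4).
Mode = β/(α+1) = 9.4/8.5 = 1.106.
Mean = β/(α−1) = 9.4/6.5 = 1.446.

σ²_MAP = 1.106, E[σ²|data] = 1.446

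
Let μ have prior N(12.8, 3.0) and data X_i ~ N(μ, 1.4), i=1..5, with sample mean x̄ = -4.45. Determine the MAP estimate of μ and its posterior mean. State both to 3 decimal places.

Posterior for μ is Normal. Precision-weighted mean: (1/3.0·12.8 + 5/1.4·-4.45) / (1/3.0 + 5/1.4) = -2.977.
A Normal posterior is symmetric, so mode = mean.

μ_MAP = -2.977, E[μ|data] = -2.977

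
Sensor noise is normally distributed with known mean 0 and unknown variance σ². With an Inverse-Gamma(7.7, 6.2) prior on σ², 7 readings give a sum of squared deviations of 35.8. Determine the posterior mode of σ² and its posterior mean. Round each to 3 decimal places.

Posterior: Inverse-Gamma(shape = 7.7+7/2 = 11.2, scale = 6.2+35.8/2 = 24.1).
Mode = β/(α+1) = 24.1/12.2 = 1.975.
Mean = β/(α−1) = 24.1/10.2 = 2.363.
The mean is pulled above the mode by the posterior's right skew.

posterior mode = 1.975, posterior mean = 2.363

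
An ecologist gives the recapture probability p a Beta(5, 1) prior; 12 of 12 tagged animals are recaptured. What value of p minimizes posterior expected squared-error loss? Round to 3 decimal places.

0.944

Posterior: Beta(5+12, 1+0) = Beta(17, 1).
Since β = 1 ≤ 1 and α > 1, the Beta density is monotone increasing on [0,1]; the mode is at 1.
Mean = 17/(17+1) = 0.944.
Squared-error loss ⇒ the optimal estimator is the posterior mean.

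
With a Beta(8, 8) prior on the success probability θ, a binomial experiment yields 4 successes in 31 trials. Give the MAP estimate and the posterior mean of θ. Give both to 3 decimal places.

Posterior: Beta(8+4, 8+27) = Beta(12, 35).
Mode = (12−1)/(12+35−2) = 11/45 = 0.244.
Mean = 12/(12+35) = 12/47 = 0.255.
The posterior is right-skewed, so the mean exceeds the mode.

θ_MAP = 0.244, E[θ|data] = 0.255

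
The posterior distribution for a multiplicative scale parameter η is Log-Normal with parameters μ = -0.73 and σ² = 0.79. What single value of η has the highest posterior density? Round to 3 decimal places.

Mode = exp(μ − σ²) = exp(-1.52) = 0.219.
Mean = exp(μ + σ²/2) = exp(-0.335) = 0.715.
This is the posterior mode — the MAP estimate.

0.219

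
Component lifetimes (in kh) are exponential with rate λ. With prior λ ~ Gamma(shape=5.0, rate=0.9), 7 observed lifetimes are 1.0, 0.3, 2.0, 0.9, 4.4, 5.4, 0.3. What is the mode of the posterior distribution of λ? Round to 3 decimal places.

Σ times = 14.3. Posterior: Gamma(shape = 5.0+7 = 12.0, rate = 0.9+14.3 = 15.2).
Mode = (α−1)/β = 11.0/15.2 = 0.724.
Mean = α/β = 12.0/15.2 = 0.789.
This is the posterior mode — the MAP estimate.

0.724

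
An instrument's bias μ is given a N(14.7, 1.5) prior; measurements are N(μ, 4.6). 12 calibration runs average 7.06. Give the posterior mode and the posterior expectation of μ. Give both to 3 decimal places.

Posterior for μ is Normal. Precision-weighted mean: (1/1.5·14.7 + 12/4.6·7.06) / (1/1.5 + 12/4.6) = 8.615.
A Normal posterior is symmetric, so mode = mean.

MAP = 8.615, posterior mean = 8.615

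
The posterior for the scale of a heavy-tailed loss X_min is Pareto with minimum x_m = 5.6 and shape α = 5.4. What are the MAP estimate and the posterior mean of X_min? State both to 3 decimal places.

The Pareto density is strictly decreasing on [x_m, ∞), so the mode is x_m = 5.600.
Mean = α·x_m/(α−1) = 5.4·5.6/4.4 = 6.873.

X_min_MAP = 5.600, E[X_min|data] = 6.873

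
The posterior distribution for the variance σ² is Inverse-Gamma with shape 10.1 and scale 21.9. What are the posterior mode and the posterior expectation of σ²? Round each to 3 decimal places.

Mode = β/(α+1) = 21.9/11.1 = 1.973.
Mean = β/(α−1) = 21.9/9.1 = 2.407.
Right-skewed posterior ⇒ mode < mean.

MAP: 1.973. Posterior mean: 2.407.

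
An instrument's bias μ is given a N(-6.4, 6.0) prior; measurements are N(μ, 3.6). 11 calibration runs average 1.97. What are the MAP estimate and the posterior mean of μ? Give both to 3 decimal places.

MAP: 1.537. Posterior mean: 1.537.

Posterior for μ is Normal. Precision-weighted mean: (1/6.0·-6.4 + 11/3.6·1.97) / (1/6.0 + 11/3.6) = 1.537.
A Normal posterior is symmetric, so mode = mean.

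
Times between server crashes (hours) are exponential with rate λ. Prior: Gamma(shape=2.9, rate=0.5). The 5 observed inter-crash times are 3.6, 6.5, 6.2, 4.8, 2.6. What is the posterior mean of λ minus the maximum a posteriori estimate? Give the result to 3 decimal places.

Σ times = 23.7. Posterior: Gamma(shape = 2.9+5 = 7.9, rate = 0.5+23.7 = 24.2).
Mode = (α−1)/β = 6.9/24.2 = 0.285.
Mean = α/β = 7.9/24.2 = 0.326.
Difference = 0.326 − 0.285 = 0.041.

0.041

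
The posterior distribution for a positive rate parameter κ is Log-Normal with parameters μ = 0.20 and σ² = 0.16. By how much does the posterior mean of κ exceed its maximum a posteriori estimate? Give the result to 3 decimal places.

0.282

Mode = exp(μ − σ²) = exp(0.04) = 1.041.
Mean = exp(μ + σ²/2) = exp(0.280) = 1.323.
Difference = 1.323 − 1.041 = 0.282.
Mean > mode: the posterior has a right tail.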